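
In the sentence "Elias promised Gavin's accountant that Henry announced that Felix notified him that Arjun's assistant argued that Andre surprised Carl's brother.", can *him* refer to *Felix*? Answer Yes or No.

No

*him* is a pronoun; Principle B requires it to be free in its binding domain — the clause headed by 'notified'.
— Felix: subject of the clause headed by 'notified'; c-commands the pronoun within its binding domain — blocked (Principle B).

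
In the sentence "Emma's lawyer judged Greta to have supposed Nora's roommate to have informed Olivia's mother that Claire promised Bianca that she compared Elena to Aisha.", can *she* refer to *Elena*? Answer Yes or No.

*she* is a pronoun; Principle B requires it to be free in its binding domain — the clause headed by 'compared'.
— Elena: object of the clause headed by 'compared'; is c-commanded by the pronoun; coreference would bind this R-expression — blocked (Principle C).

No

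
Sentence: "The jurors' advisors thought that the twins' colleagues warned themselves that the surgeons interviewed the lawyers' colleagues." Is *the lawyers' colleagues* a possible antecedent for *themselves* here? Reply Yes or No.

*themselves* is a reflexive; Principle A requires it to be bound within its binding domain — the clause headed by 'warned'.
— the lawyers' colleagues: object of the clause headed by 'interviewed'; does not c-command the reflexive — cannot bind it (Principle A).

No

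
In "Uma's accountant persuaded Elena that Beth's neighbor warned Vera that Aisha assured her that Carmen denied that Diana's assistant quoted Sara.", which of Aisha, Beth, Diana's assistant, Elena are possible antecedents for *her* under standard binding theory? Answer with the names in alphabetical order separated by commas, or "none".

*her* is a pronoun; Principle B requires it to be free in its binding domain — the clause headed by 'assured'.
— Aisha: subject of the clause headed by 'assured'; c-commands the pronoun within its binding domain — blocked (Principle B).
— Beth: possessor inside the subject DP of the clause headed by 'warned'; does not c-command the pronoun — Principle B does not apply; allowed.
— Diana's assistant: subject of the clause headed by 'quoted'; is c-commanded by the pronoun; coreference would bind this R-expression — blocked (Principle C).
— Elena: object of the matrix clause; c-commands the pronoun but lies outside its binding domain — allowed.

Beth, Elena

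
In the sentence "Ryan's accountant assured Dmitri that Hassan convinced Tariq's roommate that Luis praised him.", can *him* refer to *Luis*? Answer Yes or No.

*him* is a pronoun; Principle B requires it to be free in its binding domain — the clause headed by 'praised'.
— Luis: subject of the clause headed by 'praised'; c-commands the pronoun within its binding domain — blocked (Principle B).

No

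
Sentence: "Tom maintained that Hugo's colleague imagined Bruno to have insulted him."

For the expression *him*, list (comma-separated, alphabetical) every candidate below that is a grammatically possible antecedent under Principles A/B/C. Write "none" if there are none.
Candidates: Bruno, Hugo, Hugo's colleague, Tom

*him* is a pronoun; Principle B requires it to be free in its binding domain — the clause headed by 'insulted'.
— Bruno: subject of the clause headed by 'insulted'; c-commands the pronoun within its binding domain — blocked (Principle B).
— Hugo: possessor inside the subject DP of the clause headed by 'imagined'; does not c-command the pronoun — Principle B does not apply; allowed.
— Hugo's colleague: subject of the clause headed by 'imagined'; c-commands the pronoun but lies outside its binding domain — allowed.
— Tom: subject of the matrix clause; c-commands the pronoun but lies outside its binding domain — allowed.

Hugo, Hugo's colleague, Tom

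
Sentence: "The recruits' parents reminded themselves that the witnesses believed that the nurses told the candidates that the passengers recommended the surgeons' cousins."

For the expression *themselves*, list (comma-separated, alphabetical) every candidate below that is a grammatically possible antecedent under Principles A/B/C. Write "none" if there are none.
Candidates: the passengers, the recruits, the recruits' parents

the recruits' parents

*themselves* is a reflexive; Principle A requires it to be bound within its binding domain — the matrix clause.
— the passengers: subject of the clause headed by 'recommended'; does not c-command the reflexive — cannot bind it (Principle A).
— the recruits: possessor inside the subject DP of the matrix clause; does not c-command the reflexive — cannot bind it (Principle A).
— the recruits' parents: subject of the matrix clause; c-commands the reflexive within its binding domain — allowed (Principle A).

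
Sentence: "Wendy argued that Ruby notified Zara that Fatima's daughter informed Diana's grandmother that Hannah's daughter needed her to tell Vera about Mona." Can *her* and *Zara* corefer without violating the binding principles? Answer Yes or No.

Yes

*Zara* is an R-expression; Principle C requires it to be free (not bound by any c-commanding expression).
— her: subject of the clause headed by 'tell'; the pronoun does not c-command the R-expression — coreference allowed.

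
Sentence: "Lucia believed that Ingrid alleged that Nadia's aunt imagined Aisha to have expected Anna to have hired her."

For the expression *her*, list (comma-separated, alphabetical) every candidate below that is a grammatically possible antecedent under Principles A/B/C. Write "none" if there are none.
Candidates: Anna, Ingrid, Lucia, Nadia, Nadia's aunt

*her* is a pronoun; Principle B requires it to be free in its binding domain — the clause headed by 'hired'.
— Anna: subject of the clause headed by 'hired'; c-commands the pronoun within its binding domain — blocked (Principle B).
— Ingrid: subject of the clause headed by 'alleged'; c-commands the pronoun but lies outside its binding domain — allowed.
— Lucia: subject of the matrix clause; c-commands the pronoun but lies outside its binding domain — allowed.
— Nadia: possessor inside the subject DP of the clause headed by 'imagined'; does not c-command the pronoun — Principle B does not apply; allowed.
— Nadia's aunt: subject of the clause headed by 'imagined'; c-commands the pronoun but lies outside its binding domain — allowed.

Ingrid, Lucia, Nadia, Nadia's aunt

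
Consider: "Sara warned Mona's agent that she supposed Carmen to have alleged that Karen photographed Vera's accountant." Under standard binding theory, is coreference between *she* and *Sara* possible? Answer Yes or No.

*Sara* is an R-expression; Principle C requires it to be free (not bound by any c-commanding expression).
— she: subject of the clause headed by 'supposed'; the pronoun does not c-command the R-expression — coreference allowed.

Yes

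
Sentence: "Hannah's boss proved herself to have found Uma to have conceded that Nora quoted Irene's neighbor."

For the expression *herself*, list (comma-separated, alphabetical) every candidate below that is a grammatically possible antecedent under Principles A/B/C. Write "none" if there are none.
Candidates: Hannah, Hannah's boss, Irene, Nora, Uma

*herself* is a reflexive; Principle A requires it to be bound within its binding domain — the matrix clause.
— Hannah: possessor inside the subject DP of the matrix clause; does not c-command the reflexive — cannot bind it (Principle A).
— Hannah's boss: subject of the matrix clause; c-commands the reflexive within its binding domain — allowed (Principle A).
— Irene: possessor inside the object DP of the clause headed by 'quoted'; does not c-command the reflexive — cannot bind it (Principle A).
— Nora: subject of the clause headed by 'quoted'; does not c-command the reflexive — cannot bind it (Principle A).
— Uma: subject of the clause headed by 'conceded'; does not c-command the reflexive — cannot bind it (Principle A).

Hannah's boss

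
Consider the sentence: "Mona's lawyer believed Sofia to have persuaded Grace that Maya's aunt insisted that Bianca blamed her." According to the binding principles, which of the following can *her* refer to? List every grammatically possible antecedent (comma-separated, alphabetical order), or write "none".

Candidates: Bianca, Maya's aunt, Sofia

*her* is a pronoun; Principle B requires it to be free in its binding domain — the clause headed by 'blamed'.
— Bianca: subject of the clause headed by 'blamed'; c-commands the pronoun within its binding domain — blocked (Principle B).
— Maya's aunt: subject of the clause headed by 'insisted'; c-commands the pronoun but lies outside its binding domain — allowed.
— Sofia: subject of the clause headed by 'persuaded'; c-commands the pronoun but lies outside its binding domain — allowed.

Maya's aunt, Sofia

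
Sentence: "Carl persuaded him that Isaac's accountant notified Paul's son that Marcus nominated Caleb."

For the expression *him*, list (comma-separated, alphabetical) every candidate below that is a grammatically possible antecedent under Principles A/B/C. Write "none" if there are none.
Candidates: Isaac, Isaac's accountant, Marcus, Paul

*him* is a pronoun; Principle B requires it to be free in its binding domain — the matrix clause.
— Isaac: possessor inside the subject DP of the clause headed by 'notified'; is c-commanded by the pronoun; coreference would bind this R-expression — blocked (Principle C).
— Isaac's accountant: subject of the clause headed by 'notified'; is c-commanded by the pronoun; coreference would bind this R-expression — blocked (Principle C).
— Marcus: subject of the clause headed by 'nominated'; is c-commanded by the pronoun; coreference would bind this R-expression — blocked (Principle C).
— Paul: possessor inside the object DP of the clause headed by 'notified'; is c-commanded by the pronoun; coreference would bind this R-expression — blocked (Principle C).

none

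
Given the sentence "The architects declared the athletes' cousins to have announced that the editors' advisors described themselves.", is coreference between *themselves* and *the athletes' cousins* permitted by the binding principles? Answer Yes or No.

No

*themselves* is a reflexive; Principle A requires it to be bound within its binding domain — the clause headed by 'described'.
— the athletes' cousins: subject of the clause headed by 'announced'; c-commands the reflexive but lies outside its binding domain — cannot bind it (Principle A).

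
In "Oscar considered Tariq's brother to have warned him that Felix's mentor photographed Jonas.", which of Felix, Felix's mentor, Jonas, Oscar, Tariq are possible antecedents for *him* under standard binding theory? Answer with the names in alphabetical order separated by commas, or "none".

*him* is a pronoun; Principle B requires it to be free in its binding domain — the clause headed by 'warned'.
— Felix: possessor inside the subject DP of the clause headed by 'photographed'; is c-commanded by the pronoun; coreference would bind this R-expression — blocked (Principle C).
— Felix's mentor: subject of the clause headed by 'photographed'; is c-commanded by the pronoun; coreference would bind this R-expression — blocked (Principle C).
— Jonas: object of the clause headed by 'photographed'; is c-commanded by the pronoun; coreference would bind this R-expression — blocked (Principle C).
— Oscar: subject of the matrix clause; c-commands the pronoun but lies outside its binding domain — allowed.
— Tariq: possessor inside the subject DP of the clause headed by 'warned'; does not c-command the pronoun — Principle B does not apply; allowed.

Oscar, Tariq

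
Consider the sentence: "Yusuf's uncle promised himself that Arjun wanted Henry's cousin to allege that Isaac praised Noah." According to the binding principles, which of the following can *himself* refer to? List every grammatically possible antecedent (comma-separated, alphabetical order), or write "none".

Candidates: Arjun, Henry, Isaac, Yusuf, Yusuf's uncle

Yusuf's uncle

*himself* is a reflexive; Principle A requires it to be bound within its binding domain — the matrix clause.
— Arjun: subject of the clause headed by 'wanted'; does not c-command the reflexive — cannot bind it (Principle A).
— Henry: possessor inside the subject DP of the clause headed by 'allege'; does not c-command the reflexive — cannot bind it (Principle A).
— Isaac: subject of the clause headed by 'praised'; does not c-command the reflexive — cannot bind it (Principle A).
— Yusuf: possessor inside the subject DP of the matrix clause; does not c-command the reflexive — cannot bind it (Principle A).
— Yusuf's uncle: subject of the matrix clause; c-commands the reflexive within its binding domain — allowed (Principle A).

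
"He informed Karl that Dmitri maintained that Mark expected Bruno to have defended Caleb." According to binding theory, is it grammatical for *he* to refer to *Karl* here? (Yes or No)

No

*Karl* is an R-expression; Principle C requires it to be free (not bound by any c-commanding expression).
— he: subject of the matrix clause; the pronoun c-commands the R-expression — coreference blocked (Principle C).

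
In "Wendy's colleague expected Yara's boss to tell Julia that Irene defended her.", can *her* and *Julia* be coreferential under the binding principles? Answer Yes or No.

Yes

*Julia* is an R-expression; Principle C requires it to be free (not bound by any c-commanding expression).
— her: object of the clause headed by 'defended'; the pronoun does not c-command the R-expression — coreference allowed.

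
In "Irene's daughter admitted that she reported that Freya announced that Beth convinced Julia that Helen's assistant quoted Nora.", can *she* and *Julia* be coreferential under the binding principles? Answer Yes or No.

*Julia* is an R-expression; Principle C requires it to be free (not bound by any c-commanding expression).
— she: subject of the clause headed by 'reported'; the pronoun c-commands the R-expression — coreference blocked (Principle C).

No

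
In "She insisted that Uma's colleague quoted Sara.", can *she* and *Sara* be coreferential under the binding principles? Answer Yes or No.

No

*Sara* is an R-expression; Principle C requires it to be free (not bound by any c-commanding expression).
— she: subject of the matrix clause; the pronoun c-commands the R-expression — coreference blocked (Principle C).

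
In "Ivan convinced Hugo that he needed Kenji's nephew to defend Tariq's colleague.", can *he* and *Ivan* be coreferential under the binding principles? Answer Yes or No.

Yes

*Ivan* is an R-expression; Principle C requires it to be free (not bound by any c-commanding expression).
— he: subject of the clause headed by 'needed'; the pronoun does not c-command the R-expression — coreference allowed.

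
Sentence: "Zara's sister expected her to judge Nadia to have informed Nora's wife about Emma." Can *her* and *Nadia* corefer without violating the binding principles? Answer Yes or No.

*Nadia* is an R-expression; Principle C requires it to be free (not bound by any c-commanding expression).
— her: subject of the clause headed by 'judge'; the pronoun c-commands the R-expression — coreference blocked (Principle C).

No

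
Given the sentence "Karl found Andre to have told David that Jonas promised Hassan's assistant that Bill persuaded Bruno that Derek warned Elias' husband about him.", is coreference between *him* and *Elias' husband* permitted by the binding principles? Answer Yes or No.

No

*him* is a pronoun; Principle B requires it to be free in its binding domain — the clause headed by 'warned'.
— Elias' husband: object of the clause headed by 'warned'; c-commands the pronoun within its binding domain — blocked (Principle B).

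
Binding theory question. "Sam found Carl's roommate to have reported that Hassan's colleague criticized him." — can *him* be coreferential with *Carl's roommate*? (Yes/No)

*him* is a pronoun; Principle B requires it to be free in its binding domain — the clause headed by 'criticized'.
— Carl's roommate: subject of the clause headed by 'reported'; c-commands the pronoun but lies outside its binding domain — allowed.

Yes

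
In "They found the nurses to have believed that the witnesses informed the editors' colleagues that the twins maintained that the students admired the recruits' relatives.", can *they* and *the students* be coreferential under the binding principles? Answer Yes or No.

No

*the students* is an R-expression; Principle C requires it to be free (not bound by any c-commanding expression).
— they: subject of the matrix clause; the pronoun c-commands the R-expression — coreference blocked (Principle C).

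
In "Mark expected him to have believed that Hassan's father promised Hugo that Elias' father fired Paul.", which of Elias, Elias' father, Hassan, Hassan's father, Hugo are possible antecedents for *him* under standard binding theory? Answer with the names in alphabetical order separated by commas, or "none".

none

*him* is a pronoun; Principle B requires it to be free in its binding domain — the matrix clause.
— Elias: possessor inside the subject DP of the clause headed by 'fired'; is c-commanded by the pronoun; coreference would bind this R-expression — blocked (Principle C).
— Elias' father: subject of the clause headed by 'fired'; is c-commanded by the pronoun; coreference would bind this R-expression — blocked (Principle C).
— Hassan: possessor inside the subject DP of the clause headed by 'promised'; is c-commanded by the pronoun; coreference would bind this R-expression — blocked (Principle C).
— Hassan's father: subject of the clause headed by 'promised'; is c-commanded by the pronoun; coreference would bind this R-expression — blocked (Principle C).
— Hugo: object of the clause headed by 'promised'; is c-commanded by the pronoun; coreference would bind this R-expression — blocked (Principle C).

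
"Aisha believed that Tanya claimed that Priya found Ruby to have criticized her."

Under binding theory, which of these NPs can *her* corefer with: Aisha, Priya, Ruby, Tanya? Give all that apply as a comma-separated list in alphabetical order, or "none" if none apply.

Aisha, Priya, Tanya

*her* is a pronoun; Principle B requires it to be free in its binding domain — the clause headed by 'criticized'.
— Aisha: subject of the matrix clause; c-commands the pronoun but lies outside its binding domain — allowed.
— Priya: subject of the clause headed by 'found'; c-commands the pronoun but lies outside its binding domain — allowed.
— Ruby: subject of the clause headed by 'criticized'; c-commands the pronoun within its binding domain — blocked (Principle B).
— Tanya: subject of the clause headed by 'claimed'; c-commands the pronoun but lies outside its binding domain — allowed.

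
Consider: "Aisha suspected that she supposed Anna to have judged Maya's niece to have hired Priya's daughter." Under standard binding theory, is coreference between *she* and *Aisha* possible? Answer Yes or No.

Yes

*Aisha* is an R-expression; Principle C requires it to be free (not bound by any c-commanding expression).
— she: subject of the clause headed by 'supposed'; the pronoun does not c-command the R-expression — coreference allowed.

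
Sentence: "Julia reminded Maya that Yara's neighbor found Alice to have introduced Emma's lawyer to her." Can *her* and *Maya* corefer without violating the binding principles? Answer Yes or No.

Yes

*Maya* is an R-expression; Principle C requires it to be free (not bound by any c-commanding expression).
— her: second object of the clause headed by 'introduced'; the pronoun does not c-command the R-expression — coreference allowed.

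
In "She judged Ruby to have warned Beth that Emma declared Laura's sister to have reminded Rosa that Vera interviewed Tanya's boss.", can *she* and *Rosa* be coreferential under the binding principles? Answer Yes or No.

*Rosa* is an R-expression; Principle C requires it to be free (not bound by any c-commanding expression).
— she: subject of the matrix clause; the pronoun c-commands the R-expression — coreference blocked (Principle C).

No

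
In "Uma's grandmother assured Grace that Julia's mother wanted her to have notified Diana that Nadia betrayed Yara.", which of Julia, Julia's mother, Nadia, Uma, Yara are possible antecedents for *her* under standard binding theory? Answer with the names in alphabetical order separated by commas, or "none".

Julia, Uma

*her* is a pronoun; Principle B requires it to be free in its binding domain — the clause headed by 'wanted'.
— Julia: possessor inside the subject DP of the clause headed by 'wanted'; does not c-command the pronoun — Principle B does not apply; allowed.
— Julia's mother: subject of the clause headed by 'wanted'; c-commands the pronoun within its binding domain — blocked (Principle B).
— Nadia: subject of the clause headed by 'betrayed'; is c-commanded by the pronoun; coreference would bind this R-expression — blocked (Principle C).
— Uma: possessor inside the subject DP of the matrix clause; does not c-command the pronoun — Principle B does not apply; allowed.
— Yara: object of the clause headed by 'betrayed'; is c-commanded by the pronoun; coreference would bind this R-expression — blocked (Principle C).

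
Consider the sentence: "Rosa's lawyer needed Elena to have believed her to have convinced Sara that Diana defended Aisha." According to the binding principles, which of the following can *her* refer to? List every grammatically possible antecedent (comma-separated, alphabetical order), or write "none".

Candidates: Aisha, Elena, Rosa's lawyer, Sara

*her* is a pronoun; Principle B requires it to be free in its binding domain — the clause headed by 'believed'.
— Aisha: object of the clause headed by 'defended'; is c-commanded by the pronoun; coreference would bind this R-expression — blocked (Principle C).
— Elena: subject of the clause headed by 'believed'; c-commands the pronoun within its binding domain — blocked (Principle B).
— Rosa's lawyer: subject of the matrix clause; c-commands the pronoun but lies outside its binding domain — allowed.
— Sara: object of the clause headed by 'convinced'; is c-commanded by the pronoun; coreference would bind this R-expression — blocked (Principle C).

Rosa's lawyer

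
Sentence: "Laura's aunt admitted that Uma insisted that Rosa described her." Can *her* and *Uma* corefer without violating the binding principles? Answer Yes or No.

Yes

*Uma* is an R-expression; Principle C requires it to be free (not bound by any c-commanding expression).
— her: object of the clause headed by 'described'; the pronoun does not c-command the R-expression — coreference allowed.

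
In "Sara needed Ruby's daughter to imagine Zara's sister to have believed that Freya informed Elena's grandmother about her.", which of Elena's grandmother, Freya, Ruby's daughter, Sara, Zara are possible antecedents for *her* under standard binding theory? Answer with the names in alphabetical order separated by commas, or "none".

Ruby's daughter, Sara, Zara

*her* is a pronoun; Principle B requires it to be free in its binding domain — the clause headed by 'informed'.
— Elena's grandmother: object of the clause headed by 'informed'; c-commands the pronoun within its binding domain — blocked (Principle B).
— Freya: subject of the clause headed by 'informed'; c-commands the pronoun within its binding domain — blocked (Principle B).
— Ruby's daughter: subject of the clause headed by 'imagine'; c-commands the pronoun but lies outside its binding domain — allowed.
— Sara: subject of the matrix clause; c-commands the pronoun but lies outside its binding domain — allowed.
— Zara: possessor inside the subject DP of the clause headed by 'believed'; does not c-command the pronoun — Principle B does not apply; allowed.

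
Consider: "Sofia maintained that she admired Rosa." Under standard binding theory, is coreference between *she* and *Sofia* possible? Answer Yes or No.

*Sofia* is an R-expression; Principle C requires it to be free (not bound by any c-commanding expression).
— she: subject of the clause headed by 'admired'; the pronoun does not c-command the R-expression — coreference allowed.

Yes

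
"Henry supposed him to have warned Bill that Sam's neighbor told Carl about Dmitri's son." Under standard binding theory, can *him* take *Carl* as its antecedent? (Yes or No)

*him* is a pronoun; Principle B requires it to be free in its binding domain — the matrix clause.
— Carl: object of the clause headed by 'told'; is c-commanded by the pronoun; coreference would bind this R-expression — blocked (Principle C).

No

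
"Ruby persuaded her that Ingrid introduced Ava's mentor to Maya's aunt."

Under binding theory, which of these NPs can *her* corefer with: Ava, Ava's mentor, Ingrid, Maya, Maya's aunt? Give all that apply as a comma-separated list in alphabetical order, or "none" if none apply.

none

*her* is a pronoun; Principle B requires it to be free in its binding domain — the matrix clause.
— Ava: possessor inside the object DP of the clause headed by 'introduced'; is c-commanded by the pronoun; coreference would bind this R-expression — blocked (Principle C).
— Ava's mentor: object of the clause headed by 'introduced'; is c-commanded by the pronoun; coreference would bind this R-expression — blocked (Principle C).
— Ingrid: subject of the clause headed by 'introduced'; is c-commanded by the pronoun; coreference would bind this R-expression — blocked (Principle C).
— Maya: possessor inside the second object DP of the clause headed by 'introduced'; is c-commanded by the pronoun; coreference would bind this R-expression — blocked (Principle C).
— Maya's aunt: second object of the clause headed by 'introduced'; is c-commanded by the pronoun; coreference would bind this R-expression — blocked (Principle C).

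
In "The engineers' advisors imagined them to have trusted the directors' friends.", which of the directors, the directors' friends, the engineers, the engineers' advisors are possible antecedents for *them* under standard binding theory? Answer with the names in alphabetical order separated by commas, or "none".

*them* is a pronoun; Principle B requires it to be free in its binding domain — the matrix clause.
— the directors: possessor inside the object DP of the clause headed by 'trusted'; is c-commanded by the pronoun; coreference would bind this R-expression — blocked (Principle C).
— the directors' friends: object of the clause headed by 'trusted'; is c-commanded by the pronoun; coreference would bind this R-expression — blocked (Principle C).
— the engineers: possessor inside the subject DP of the matrix clause; does not c-command the pronoun — Principle B does not apply; allowed.
— the engineers' advisors: subject of the matrix clause; c-commands the pronoun within its binding domain — blocked (Principle B).

the engineers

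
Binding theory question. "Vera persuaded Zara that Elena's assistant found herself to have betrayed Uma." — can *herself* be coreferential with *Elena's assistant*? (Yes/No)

*herself* is a reflexive; Principle A requires it to be bound within its binding domain — the clause headed by 'found'.
— Elena's assistant: subject of the clause headed by 'found'; c-commands the reflexive within its binding domain — allowed (Principle A).

Yes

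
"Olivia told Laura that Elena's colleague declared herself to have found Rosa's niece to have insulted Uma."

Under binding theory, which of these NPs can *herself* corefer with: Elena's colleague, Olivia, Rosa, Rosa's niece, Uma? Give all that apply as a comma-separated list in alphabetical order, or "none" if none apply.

Elena's colleague

*herself* is a reflexive; Principle A requires it to be bound within its binding domain — the clause headed by 'declared'.
— Elena's colleague: subject of the clause headed by 'declared'; c-commands the reflexive within its binding domain — allowed (Principle A).
— Olivia: subject of the matrix clause; c-commands the reflexive but lies outside its binding domain — cannot bind it (Principle A).
— Rosa: possessor inside the subject DP of the clause headed by 'insulted'; does not c-command the reflexive — cannot bind it (Principle A).
— Rosa's niece: subject of the clause headed by 'insulted'; does not c-command the reflexive — cannot bind it (Principle A).
— Uma: object of the clause headed by 'insulted'; does not c-command the reflexive — cannot bind it (Principle A).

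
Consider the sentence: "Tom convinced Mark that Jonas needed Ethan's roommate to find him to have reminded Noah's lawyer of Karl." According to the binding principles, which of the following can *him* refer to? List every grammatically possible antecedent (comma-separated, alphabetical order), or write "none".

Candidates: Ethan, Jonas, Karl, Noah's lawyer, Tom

*him* is a pronoun; Principle B requires it to be free in its binding domain — the clause headed by 'find'.
— Ethan: possessor inside the subject DP of the clause headed by 'find'; does not c-command the pronoun — Principle B does not apply; allowed.
— Jonas: subject of the clause headed by 'needed'; c-commands the pronoun but lies outside its binding domain — allowed.
— Karl: second object of the clause headed by 'reminded'; is c-commanded by the pronoun; coreference would bind this R-expression — blocked (Principle C).
— Noah's lawyer: object of the clause headed by 'reminded'; is c-commanded by the pronoun; coreference would bind this R-expression — blocked (Principle C).
— Tom: subject of the matrix clause; c-commands the pronoun but lies outside its binding domain — allowed.

Ethan, Jonas, Tom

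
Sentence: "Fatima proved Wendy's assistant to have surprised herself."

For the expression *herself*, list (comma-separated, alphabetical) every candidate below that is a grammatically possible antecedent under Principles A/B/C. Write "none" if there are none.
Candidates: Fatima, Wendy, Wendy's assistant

Wendy's assistant

*herself* is a reflexive; Principle A requires it to be bound within its binding domain — the clause headed by 'surprised'.
— Fatima: subject of the matrix clause; c-commands the reflexive but lies outside its binding domain — cannot bind it (Principle A).
— Wendy: possessor inside the subject DP of the clause headed by 'surprised'; does not c-command the reflexive — cannot bind it (Principle A).
— Wendy's assistant: subject of the clause headed by 'surprised'; c-commands the reflexive within its binding domain — allowed (Principle A).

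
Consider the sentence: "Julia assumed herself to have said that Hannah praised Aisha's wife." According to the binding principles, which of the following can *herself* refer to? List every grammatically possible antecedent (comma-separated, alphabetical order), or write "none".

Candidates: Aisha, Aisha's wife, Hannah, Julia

Julia

*herself* is a reflexive; Principle A requires it to be bound within its binding domain — the matrix clause.
— Aisha: possessor inside the object DP of the clause headed by 'praised'; does not c-command the reflexive — cannot bind it (Principle A).
— Aisha's wife: object of the clause headed by 'praised'; does not c-command the reflexive — cannot bind it (Principle A).
— Hannah: subject of the clause headed by 'praised'; does not c-command the reflexive — cannot bind it (Principle A).
— Julia: subject of the matrix clause; c-commands the reflexive within its binding domain — allowed (Principle A).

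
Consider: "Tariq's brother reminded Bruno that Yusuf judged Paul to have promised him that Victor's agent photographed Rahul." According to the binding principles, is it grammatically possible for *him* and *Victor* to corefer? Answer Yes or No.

*him* is a pronoun; Principle B requires it to be free in its binding domain — the clause headed by 'promised'.
— Victor: possessor inside the subject DP of the clause headed by 'photographed'; is c-commanded by the pronoun; coreference would bind this R-expression — blocked (Principle C).

No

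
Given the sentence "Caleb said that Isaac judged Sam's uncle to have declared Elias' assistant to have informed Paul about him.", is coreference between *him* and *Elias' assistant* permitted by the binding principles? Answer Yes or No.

No

*him* is a pronoun; Principle B requires it to be free in its binding domain — the clause headed by 'informed'.
— Elias' assistant: subject of the clause headed by 'informed'; c-commands the pronoun within its binding domain — blocked (Principle B).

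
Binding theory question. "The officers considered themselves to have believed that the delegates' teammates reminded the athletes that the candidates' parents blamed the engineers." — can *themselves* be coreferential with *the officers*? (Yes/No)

*themselves* is a reflexive; Principle A requires it to be bound within its binding domain — the matrix clause.
— the officers: subject of the matrix clause; c-commands the reflexive within its binding domain — allowed (Principle A).

Yes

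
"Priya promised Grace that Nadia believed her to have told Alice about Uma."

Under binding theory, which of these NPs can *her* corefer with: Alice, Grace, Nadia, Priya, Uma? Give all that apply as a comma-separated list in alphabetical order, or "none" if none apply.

*her* is a pronoun; Principle B requires it to be free in its binding domain — the clause headed by 'believed'.
— Alice: object of the clause headed by 'told'; is c-commanded by the pronoun; coreference would bind this R-expression — blocked (Principle C).
— Grace: object of the matrix clause; c-commands the pronoun but lies outside its binding domain — allowed.
— Nadia: subject of the clause headed by 'believed'; c-commands the pronoun within its binding domain — blocked (Principle B).
— Priya: subject of the matrix clause; c-commands the pronoun but lies outside its binding domain — allowed.
— Uma: second object of the clause headed by 'told'; is c-commanded by the pronoun; coreference would bind this R-expression — blocked (Principle C).

Grace, Priya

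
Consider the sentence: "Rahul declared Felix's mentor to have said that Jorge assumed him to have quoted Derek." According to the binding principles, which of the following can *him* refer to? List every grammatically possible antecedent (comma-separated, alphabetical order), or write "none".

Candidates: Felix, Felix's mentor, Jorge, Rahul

*him* is a pronoun; Principle B requires it to be free in its binding domain — the clause headed by 'assumed'.
— Felix: possessor inside the subject DP of the clause headed by 'said'; does not c-command the pronoun — Principle B does not apply; allowed.
— Felix's mentor: subject of the clause headed by 'said'; c-commands the pronoun but lies outside its binding domain — allowed.
— Jorge: subject of the clause headed by 'assumed'; c-commands the pronoun within its binding domain — blocked (Principle B).
— Rahul: subject of the matrix clause; c-commands the pronoun but lies outside its binding domain — allowed.

Felix, Felix's mentor, Rahul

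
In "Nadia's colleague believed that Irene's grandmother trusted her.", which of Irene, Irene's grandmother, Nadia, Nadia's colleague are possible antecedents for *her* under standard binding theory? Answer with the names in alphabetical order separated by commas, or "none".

*her* is a pronoun; Principle B requires it to be free in its binding domain — the clause headed by 'trusted'.
— Irene: possessor inside the subject DP of the clause headed by 'trusted'; does not c-command the pronoun — Principle B does not apply; allowed.
— Irene's grandmother: subject of the clause headed by 'trusted'; c-commands the pronoun within its binding domain — blocked (Principle B).
— Nadia: possessor inside the subject DP of the matrix clause; does not c-command the pronoun — Principle B does not apply; allowed.
— Nadia's colleague: subject of the matrix clause; c-commands the pronoun but lies outside its binding domain — allowed.

Irene, Nadia, Nadia's colleague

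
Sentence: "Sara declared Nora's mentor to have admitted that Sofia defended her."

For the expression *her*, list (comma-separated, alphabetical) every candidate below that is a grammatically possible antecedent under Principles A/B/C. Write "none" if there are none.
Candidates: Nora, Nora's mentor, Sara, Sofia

Nora, Nora's mentor, Sara

*her* is a pronoun; Principle B requires it to be free in its binding domain — the clause headed by 'defended'.
— Nora: possessor inside the subject DP of the clause headed by 'admitted'; does not c-command the pronoun — Principle B does not apply; allowed.
— Nora's mentor: subject of the clause headed by 'admitted'; c-commands the pronoun but lies outside its binding domain — allowed.
— Sara: subject of the matrix clause; c-commands the pronoun but lies outside its binding domain — allowed.
— Sofia: subject of the clause headed by 'defended'; c-commands the pronoun within its binding domain — blocked (Principle B).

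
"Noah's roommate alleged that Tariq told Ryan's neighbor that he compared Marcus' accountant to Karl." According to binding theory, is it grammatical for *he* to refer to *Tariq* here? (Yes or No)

Yes

*Tariq* is an R-expression; Principle C requires it to be free (not bound by any c-commanding expression).
— he: subject of the clause headed by 'compared'; the pronoun does not c-command the R-expression — coreference allowed.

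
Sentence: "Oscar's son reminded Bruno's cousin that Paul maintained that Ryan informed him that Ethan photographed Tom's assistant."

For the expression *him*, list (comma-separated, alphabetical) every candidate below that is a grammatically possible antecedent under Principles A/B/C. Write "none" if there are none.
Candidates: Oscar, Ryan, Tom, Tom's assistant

Oscar

*him* is a pronoun; Principle B requires it to be free in its binding domain — the clause headed by 'informed'.
— Oscar: possessor inside the subject DP of the matrix clause; does not c-command the pronoun — Principle B does not apply; allowed.
— Ryan: subject of the clause headed by 'informed'; c-commands the pronoun within its binding domain — blocked (Principle B).
— Tom: possessor inside the object DP of the clause headed by 'photographed'; is c-commanded by the pronoun; coreference would bind this R-expression — blocked (Principle C).
— Tom's assistant: object of the clause headed by 'photographed'; is c-commanded by the pronoun; coreference would bind this R-expression — blocked (Principle C).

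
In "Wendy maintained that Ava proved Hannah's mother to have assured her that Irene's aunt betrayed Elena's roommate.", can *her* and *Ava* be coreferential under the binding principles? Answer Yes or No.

Yes

*Ava* is an R-expression; Principle C requires it to be free (not bound by any c-commanding expression).
— her: object of the clause headed by 'assured'; the pronoun does not c-command the R-expression — coreference allowed.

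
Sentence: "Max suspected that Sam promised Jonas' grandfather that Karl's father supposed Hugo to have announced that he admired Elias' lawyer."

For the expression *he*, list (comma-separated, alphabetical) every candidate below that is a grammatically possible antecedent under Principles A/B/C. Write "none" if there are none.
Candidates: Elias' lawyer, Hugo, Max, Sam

Hugo, Max, Sam

*he* is a pronoun; Principle B requires it to be free in its binding domain — the clause headed by 'admired'.
— Elias' lawyer: object of the clause headed by 'admired'; is c-commanded by the pronoun; coreference would bind this R-expression — blocked (Principle C).
— Hugo: subject of the clause headed by 'announced'; c-commands the pronoun but lies outside its binding domain — allowed.
— Max: subject of the matrix clause; c-commands the pronoun but lies outside its binding domain — allowed.
— Sam: subject of the clause headed by 'promised'; c-commands the pronoun but lies outside its binding domain — allowed.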